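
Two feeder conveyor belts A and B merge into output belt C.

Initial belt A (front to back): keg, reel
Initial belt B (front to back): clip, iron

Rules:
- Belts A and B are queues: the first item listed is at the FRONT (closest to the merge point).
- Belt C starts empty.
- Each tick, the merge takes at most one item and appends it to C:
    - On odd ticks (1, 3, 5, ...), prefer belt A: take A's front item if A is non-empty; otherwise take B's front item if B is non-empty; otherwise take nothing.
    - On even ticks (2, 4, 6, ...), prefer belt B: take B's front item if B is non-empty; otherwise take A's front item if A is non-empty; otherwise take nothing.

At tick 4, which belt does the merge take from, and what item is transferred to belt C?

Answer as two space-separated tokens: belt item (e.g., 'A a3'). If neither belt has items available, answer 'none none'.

Answer: B iron

Derivation:
Tick 1: prefer A, take keg from A; A=[reel] B=[clip,iron] C=[keg]
Tick 2: prefer B, take clip from B; A=[reel] B=[iron] C=[keg,clip]
Tick 3: prefer A, take reel from A; A=[-] B=[iron] C=[keg,clip,reel]
Tick 4: prefer B, take iron from B; A=[-] B=[-] C=[keg,clip,reel,iron]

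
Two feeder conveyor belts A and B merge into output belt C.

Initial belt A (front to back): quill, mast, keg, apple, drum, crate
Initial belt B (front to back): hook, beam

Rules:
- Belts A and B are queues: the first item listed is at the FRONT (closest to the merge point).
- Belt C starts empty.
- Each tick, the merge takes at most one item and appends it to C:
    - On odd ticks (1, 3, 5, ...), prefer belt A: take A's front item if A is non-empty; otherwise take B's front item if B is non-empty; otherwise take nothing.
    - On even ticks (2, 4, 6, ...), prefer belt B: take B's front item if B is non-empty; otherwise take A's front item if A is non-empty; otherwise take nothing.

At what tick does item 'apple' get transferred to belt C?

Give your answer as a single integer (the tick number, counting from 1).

Tick 1: prefer A, take quill from A; A=[mast,keg,apple,drum,crate] B=[hook,beam] C=[quill]
Tick 2: prefer B, take hook from B; A=[mast,keg,apple,drum,crate] B=[beam] C=[quill,hook]
Tick 3: prefer A, take mast from A; A=[keg,apple,drum,crate] B=[beam] C=[quill,hook,mast]
Tick 4: prefer B, take beam from B; A=[keg,apple,drum,crate] B=[-] C=[quill,hook,mast,beam]
Tick 5: prefer A, take keg from A; A=[apple,drum,crate] B=[-] C=[quill,hook,mast,beam,keg]
Tick 6: prefer B, take apple from A; A=[drum,crate] B=[-] C=[quill,hook,mast,beam,keg,apple]

Answer: 6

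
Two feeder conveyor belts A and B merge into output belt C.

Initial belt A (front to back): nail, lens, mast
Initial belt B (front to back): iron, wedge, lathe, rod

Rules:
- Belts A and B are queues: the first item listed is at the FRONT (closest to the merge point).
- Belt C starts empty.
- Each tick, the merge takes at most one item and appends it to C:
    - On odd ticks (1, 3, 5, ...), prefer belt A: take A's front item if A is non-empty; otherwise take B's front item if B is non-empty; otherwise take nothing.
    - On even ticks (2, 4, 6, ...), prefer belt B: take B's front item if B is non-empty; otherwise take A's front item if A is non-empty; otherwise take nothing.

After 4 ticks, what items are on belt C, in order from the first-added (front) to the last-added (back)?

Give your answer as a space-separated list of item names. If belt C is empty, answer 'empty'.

Tick 1: prefer A, take nail from A; A=[lens,mast] B=[iron,wedge,lathe,rod] C=[nail]
Tick 2: prefer B, take iron from B; A=[lens,mast] B=[wedge,lathe,rod] C=[nail,iron]
Tick 3: prefer A, take lens from A; A=[mast] B=[wedge,lathe,rod] C=[nail,iron,lens]
Tick 4: prefer B, take wedge from B; A=[mast] B=[lathe,rod] C=[nail,iron,lens,wedge]

Answer: nail iron lens wedge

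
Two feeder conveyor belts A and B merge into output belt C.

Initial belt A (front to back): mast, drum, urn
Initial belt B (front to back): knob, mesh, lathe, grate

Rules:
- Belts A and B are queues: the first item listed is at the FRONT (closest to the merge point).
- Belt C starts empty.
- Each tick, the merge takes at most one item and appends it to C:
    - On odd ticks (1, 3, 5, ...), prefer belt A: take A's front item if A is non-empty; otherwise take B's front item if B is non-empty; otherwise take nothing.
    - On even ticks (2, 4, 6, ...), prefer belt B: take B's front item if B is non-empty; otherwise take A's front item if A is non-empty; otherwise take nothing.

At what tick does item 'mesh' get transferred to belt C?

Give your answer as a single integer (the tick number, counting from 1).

Answer: 4

Derivation:
Tick 1: prefer A, take mast from A; A=[drum,urn] B=[knob,mesh,lathe,grate] C=[mast]
Tick 2: prefer B, take knob from B; A=[drum,urn] B=[mesh,lathe,grate] C=[mast,knob]
Tick 3: prefer A, take drum from A; A=[urn] B=[mesh,lathe,grate] C=[mast,knob,drum]
Tick 4: prefer B, take mesh from B; A=[urn] B=[lathe,grate] C=[mast,knob,drum,mesh]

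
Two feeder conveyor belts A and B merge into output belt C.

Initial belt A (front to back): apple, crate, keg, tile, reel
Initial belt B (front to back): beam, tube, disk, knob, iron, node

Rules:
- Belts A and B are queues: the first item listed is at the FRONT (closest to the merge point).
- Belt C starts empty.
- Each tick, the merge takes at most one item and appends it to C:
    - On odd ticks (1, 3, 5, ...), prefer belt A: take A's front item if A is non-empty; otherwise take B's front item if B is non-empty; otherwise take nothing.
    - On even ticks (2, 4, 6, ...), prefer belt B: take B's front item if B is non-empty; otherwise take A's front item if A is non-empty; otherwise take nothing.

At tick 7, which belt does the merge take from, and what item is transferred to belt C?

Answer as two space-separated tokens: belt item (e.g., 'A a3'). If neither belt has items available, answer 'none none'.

Tick 1: prefer A, take apple from A; A=[crate,keg,tile,reel] B=[beam,tube,disk,knob,iron,node] C=[apple]
Tick 2: prefer B, take beam from B; A=[crate,keg,tile,reel] B=[tube,disk,knob,iron,node] C=[apple,beam]
Tick 3: prefer A, take crate from A; A=[keg,tile,reel] B=[tube,disk,knob,iron,node] C=[apple,beam,crate]
Tick 4: prefer B, take tube from B; A=[keg,tile,reel] B=[disk,knob,iron,node] C=[apple,beam,crate,tube]
Tick 5: prefer A, take keg from A; A=[tile,reel] B=[disk,knob,iron,node] C=[apple,beam,crate,tube,keg]
Tick 6: prefer B, take disk from B; A=[tile,reel] B=[knob,iron,node] C=[apple,beam,crate,tube,keg,disk]
Tick 7: prefer A, take tile from A; A=[reel] B=[knob,iron,node] C=[apple,beam,crate,tube,keg,disk,tile]

Answer: A tile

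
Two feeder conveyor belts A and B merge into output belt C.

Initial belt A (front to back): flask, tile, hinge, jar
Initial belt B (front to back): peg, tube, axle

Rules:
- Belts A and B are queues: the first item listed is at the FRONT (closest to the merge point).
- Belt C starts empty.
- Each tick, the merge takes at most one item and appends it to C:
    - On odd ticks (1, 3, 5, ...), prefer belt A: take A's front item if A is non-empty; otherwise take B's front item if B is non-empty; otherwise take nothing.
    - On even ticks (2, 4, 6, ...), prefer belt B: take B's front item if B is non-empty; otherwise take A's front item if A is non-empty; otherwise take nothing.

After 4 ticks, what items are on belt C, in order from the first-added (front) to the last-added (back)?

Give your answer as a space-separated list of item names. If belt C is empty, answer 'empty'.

Tick 1: prefer A, take flask from A; A=[tile,hinge,jar] B=[peg,tube,axle] C=[flask]
Tick 2: prefer B, take peg from B; A=[tile,hinge,jar] B=[tube,axle] C=[flask,peg]
Tick 3: prefer A, take tile from A; A=[hinge,jar] B=[tube,axle] C=[flask,peg,tile]
Tick 4: prefer B, take tube from B; A=[hinge,jar] B=[axle] C=[flask,peg,tile,tube]

Answer: flask peg tile tube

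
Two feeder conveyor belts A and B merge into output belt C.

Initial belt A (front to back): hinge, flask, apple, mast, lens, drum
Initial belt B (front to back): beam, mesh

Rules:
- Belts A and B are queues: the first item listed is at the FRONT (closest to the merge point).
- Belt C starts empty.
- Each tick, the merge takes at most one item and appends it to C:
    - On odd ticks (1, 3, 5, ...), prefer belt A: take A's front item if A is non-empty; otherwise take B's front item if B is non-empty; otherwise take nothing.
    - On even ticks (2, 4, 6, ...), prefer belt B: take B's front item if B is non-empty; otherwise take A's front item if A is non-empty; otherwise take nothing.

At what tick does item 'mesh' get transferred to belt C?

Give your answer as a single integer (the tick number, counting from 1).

Tick 1: prefer A, take hinge from A; A=[flask,apple,mast,lens,drum] B=[beam,mesh] C=[hinge]
Tick 2: prefer B, take beam from B; A=[flask,apple,mast,lens,drum] B=[mesh] C=[hinge,beam]
Tick 3: prefer A, take flask from A; A=[apple,mast,lens,drum] B=[mesh] C=[hinge,beam,flask]
Tick 4: prefer B, take mesh from B; A=[apple,mast,lens,drum] B=[-] C=[hinge,beam,flask,mesh]

Answer: 4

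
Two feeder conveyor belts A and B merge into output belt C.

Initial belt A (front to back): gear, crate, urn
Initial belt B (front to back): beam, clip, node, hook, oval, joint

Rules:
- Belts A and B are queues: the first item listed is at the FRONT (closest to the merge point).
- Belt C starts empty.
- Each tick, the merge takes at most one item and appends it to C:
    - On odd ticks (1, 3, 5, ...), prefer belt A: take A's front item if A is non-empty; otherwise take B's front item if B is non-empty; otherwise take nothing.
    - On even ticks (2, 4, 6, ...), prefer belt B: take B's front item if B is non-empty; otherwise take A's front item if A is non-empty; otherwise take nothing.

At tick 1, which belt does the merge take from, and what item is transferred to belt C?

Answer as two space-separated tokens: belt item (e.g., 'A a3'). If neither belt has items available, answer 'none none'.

Tick 1: prefer A, take gear from A; A=[crate,urn] B=[beam,clip,node,hook,oval,joint] C=[gear]

Answer: A gear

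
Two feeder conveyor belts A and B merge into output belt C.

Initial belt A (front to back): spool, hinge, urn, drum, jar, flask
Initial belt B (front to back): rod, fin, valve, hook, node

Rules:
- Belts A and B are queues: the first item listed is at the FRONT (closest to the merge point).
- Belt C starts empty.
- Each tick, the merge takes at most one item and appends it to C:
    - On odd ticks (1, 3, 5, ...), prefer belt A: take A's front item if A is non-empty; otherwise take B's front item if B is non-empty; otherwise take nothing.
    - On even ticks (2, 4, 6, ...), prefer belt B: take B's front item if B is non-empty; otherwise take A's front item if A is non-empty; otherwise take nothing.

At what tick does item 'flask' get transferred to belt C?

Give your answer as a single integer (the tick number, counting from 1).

Answer: 11

Derivation:
Tick 1: prefer A, take spool from A; A=[hinge,urn,drum,jar,flask] B=[rod,fin,valve,hook,node] C=[spool]
Tick 2: prefer B, take rod from B; A=[hinge,urn,drum,jar,flask] B=[fin,valve,hook,node] C=[spool,rod]
Tick 3: prefer A, take hinge from A; A=[urn,drum,jar,flask] B=[fin,valve,hook,node] C=[spool,rod,hinge]
Tick 4: prefer B, take fin from B; A=[urn,drum,jar,flask] B=[valve,hook,node] C=[spool,rod,hinge,fin]
Tick 5: prefer A, take urn from A; A=[drum,jar,flask] B=[valve,hook,node] C=[spool,rod,hinge,fin,urn]
Tick 6: prefer B, take valve from B; A=[drum,jar,flask] B=[hook,node] C=[spool,rod,hinge,fin,urn,valve]
Tick 7: prefer A, take drum from A; A=[jar,flask] B=[hook,node] C=[spool,rod,hinge,fin,urn,valve,drum]
Tick 8: prefer B, take hook from B; A=[jar,flask] B=[node] C=[spool,rod,hinge,fin,urn,valve,drum,hook]
Tick 9: prefer A, take jar from A; A=[flask] B=[node] C=[spool,rod,hinge,fin,urn,valve,drum,hook,jar]
Tick 10: prefer B, take node from B; A=[flask] B=[-] C=[spool,rod,hinge,fin,urn,valve,drum,hook,jar,node]
Tick 11: prefer A, take flask from A; A=[-] B=[-] C=[spool,rod,hinge,fin,urn,valve,drum,hook,jar,node,flask]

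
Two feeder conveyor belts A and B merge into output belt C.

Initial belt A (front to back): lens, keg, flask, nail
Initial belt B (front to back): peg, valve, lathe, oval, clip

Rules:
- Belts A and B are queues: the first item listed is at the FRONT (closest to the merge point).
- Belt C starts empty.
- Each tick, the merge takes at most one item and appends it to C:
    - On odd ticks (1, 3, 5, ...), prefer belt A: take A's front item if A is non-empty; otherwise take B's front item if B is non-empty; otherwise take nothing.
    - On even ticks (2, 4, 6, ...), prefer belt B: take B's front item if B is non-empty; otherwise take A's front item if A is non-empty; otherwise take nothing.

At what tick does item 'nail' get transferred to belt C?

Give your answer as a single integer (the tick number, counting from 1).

Answer: 7

Derivation:
Tick 1: prefer A, take lens from A; A=[keg,flask,nail] B=[peg,valve,lathe,oval,clip] C=[lens]
Tick 2: prefer B, take peg from B; A=[keg,flask,nail] B=[valve,lathe,oval,clip] C=[lens,peg]
Tick 3: prefer A, take keg from A; A=[flask,nail] B=[valve,lathe,oval,clip] C=[lens,peg,keg]
Tick 4: prefer B, take valve from B; A=[flask,nail] B=[lathe,oval,clip] C=[lens,peg,keg,valve]
Tick 5: prefer A, take flask from A; A=[nail] B=[lathe,oval,clip] C=[lens,peg,keg,valve,flask]
Tick 6: prefer B, take lathe from B; A=[nail] B=[oval,clip] C=[lens,peg,keg,valve,flask,lathe]
Tick 7: prefer A, take nail from A; A=[-] B=[oval,clip] C=[lens,peg,keg,valve,flask,lathe,nail]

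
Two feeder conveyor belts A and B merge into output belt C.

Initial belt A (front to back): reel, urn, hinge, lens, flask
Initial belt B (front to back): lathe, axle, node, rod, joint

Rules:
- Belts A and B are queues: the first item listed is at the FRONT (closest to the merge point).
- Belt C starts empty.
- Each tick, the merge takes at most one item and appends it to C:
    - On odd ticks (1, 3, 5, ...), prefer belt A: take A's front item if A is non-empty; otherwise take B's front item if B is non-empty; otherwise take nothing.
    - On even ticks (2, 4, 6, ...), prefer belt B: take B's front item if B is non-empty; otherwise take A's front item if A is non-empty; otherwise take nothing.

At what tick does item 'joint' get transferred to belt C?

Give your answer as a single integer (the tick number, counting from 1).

Answer: 10

Derivation:
Tick 1: prefer A, take reel from A; A=[urn,hinge,lens,flask] B=[lathe,axle,node,rod,joint] C=[reel]
Tick 2: prefer B, take lathe from B; A=[urn,hinge,lens,flask] B=[axle,node,rod,joint] C=[reel,lathe]
Tick 3: prefer A, take urn from A; A=[hinge,lens,flask] B=[axle,node,rod,joint] C=[reel,lathe,urn]
Tick 4: prefer B, take axle from B; A=[hinge,lens,flask] B=[node,rod,joint] C=[reel,lathe,urn,axle]
Tick 5: prefer A, take hinge from A; A=[lens,flask] B=[node,rod,joint] C=[reel,lathe,urn,axle,hinge]
Tick 6: prefer B, take node from B; A=[lens,flask] B=[rod,joint] C=[reel,lathe,urn,axle,hinge,node]
Tick 7: prefer A, take lens from A; A=[flask] B=[rod,joint] C=[reel,lathe,urn,axle,hinge,node,lens]
Tick 8: prefer B, take rod from B; A=[flask] B=[joint] C=[reel,lathe,urn,axle,hinge,node,lens,rod]
Tick 9: prefer A, take flask from A; A=[-] B=[joint] C=[reel,lathe,urn,axle,hinge,node,lens,rod,flask]
Tick 10: prefer B, take joint from B; A=[-] B=[-] C=[reel,lathe,urn,axle,hinge,node,lens,rod,flask,joint]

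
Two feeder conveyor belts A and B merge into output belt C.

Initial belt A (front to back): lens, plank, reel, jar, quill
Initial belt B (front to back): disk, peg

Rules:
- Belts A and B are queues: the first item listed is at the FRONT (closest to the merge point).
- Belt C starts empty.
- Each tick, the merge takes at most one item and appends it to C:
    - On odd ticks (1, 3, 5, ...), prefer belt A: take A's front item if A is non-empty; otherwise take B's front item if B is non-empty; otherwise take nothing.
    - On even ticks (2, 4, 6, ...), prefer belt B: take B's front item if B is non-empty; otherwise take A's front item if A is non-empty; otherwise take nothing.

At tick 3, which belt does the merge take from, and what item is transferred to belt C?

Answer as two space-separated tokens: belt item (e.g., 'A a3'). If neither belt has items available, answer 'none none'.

Answer: A plank

Derivation:
Tick 1: prefer A, take lens from A; A=[plank,reel,jar,quill] B=[disk,peg] C=[lens]
Tick 2: prefer B, take disk from B; A=[plank,reel,jar,quill] B=[peg] C=[lens,disk]
Tick 3: prefer A, take plank from A; A=[reel,jar,quill] B=[peg] C=[lens,disk,plank]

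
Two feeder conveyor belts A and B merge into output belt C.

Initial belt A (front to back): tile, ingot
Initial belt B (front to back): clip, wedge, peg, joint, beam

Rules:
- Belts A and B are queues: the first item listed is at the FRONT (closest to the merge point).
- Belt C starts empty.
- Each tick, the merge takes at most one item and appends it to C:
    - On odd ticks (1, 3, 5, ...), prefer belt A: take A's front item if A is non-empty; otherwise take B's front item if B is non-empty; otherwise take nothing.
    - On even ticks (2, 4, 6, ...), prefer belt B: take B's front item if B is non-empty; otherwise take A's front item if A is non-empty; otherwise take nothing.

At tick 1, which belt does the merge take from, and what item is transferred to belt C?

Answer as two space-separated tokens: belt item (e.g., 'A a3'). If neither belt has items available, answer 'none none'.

Answer: A tile

Derivation:
Tick 1: prefer A, take tile from A; A=[ingot] B=[clip,wedge,peg,joint,beam] C=[tile]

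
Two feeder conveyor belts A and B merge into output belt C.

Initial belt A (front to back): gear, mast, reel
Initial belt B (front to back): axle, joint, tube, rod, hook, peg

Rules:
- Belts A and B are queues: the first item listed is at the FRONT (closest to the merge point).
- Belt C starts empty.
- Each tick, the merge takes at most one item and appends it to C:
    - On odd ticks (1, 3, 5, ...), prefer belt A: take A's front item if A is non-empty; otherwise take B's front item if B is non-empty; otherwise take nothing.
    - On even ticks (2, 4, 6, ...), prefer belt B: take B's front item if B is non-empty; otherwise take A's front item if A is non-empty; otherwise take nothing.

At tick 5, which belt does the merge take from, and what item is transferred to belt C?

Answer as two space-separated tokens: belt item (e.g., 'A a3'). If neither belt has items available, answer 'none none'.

Answer: A reel

Derivation:
Tick 1: prefer A, take gear from A; A=[mast,reel] B=[axle,joint,tube,rod,hook,peg] C=[gear]
Tick 2: prefer B, take axle from B; A=[mast,reel] B=[joint,tube,rod,hook,peg] C=[gear,axle]
Tick 3: prefer A, take mast from A; A=[reel] B=[joint,tube,rod,hook,peg] C=[gear,axle,mast]
Tick 4: prefer B, take joint from B; A=[reel] B=[tube,rod,hook,peg] C=[gear,axle,mast,joint]
Tick 5: prefer A, take reel from A; A=[-] B=[tube,rod,hook,peg] C=[gear,axle,mast,joint,reel]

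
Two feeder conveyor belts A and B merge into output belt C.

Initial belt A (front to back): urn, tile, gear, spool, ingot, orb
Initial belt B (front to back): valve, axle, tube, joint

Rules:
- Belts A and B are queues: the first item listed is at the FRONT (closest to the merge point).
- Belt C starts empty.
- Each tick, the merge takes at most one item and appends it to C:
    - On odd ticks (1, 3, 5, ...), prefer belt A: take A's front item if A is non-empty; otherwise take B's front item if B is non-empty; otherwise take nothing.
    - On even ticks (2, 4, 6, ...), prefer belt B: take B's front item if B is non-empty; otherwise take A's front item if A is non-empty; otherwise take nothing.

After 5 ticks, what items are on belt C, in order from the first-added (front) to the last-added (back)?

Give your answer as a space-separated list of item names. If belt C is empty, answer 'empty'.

Answer: urn valve tile axle gear

Derivation:
Tick 1: prefer A, take urn from A; A=[tile,gear,spool,ingot,orb] B=[valve,axle,tube,joint] C=[urn]
Tick 2: prefer B, take valve from B; A=[tile,gear,spool,ingot,orb] B=[axle,tube,joint] C=[urn,valve]
Tick 3: prefer A, take tile from A; A=[gear,spool,ingot,orb] B=[axle,tube,joint] C=[urn,valve,tile]
Tick 4: prefer B, take axle from B; A=[gear,spool,ingot,orb] B=[tube,joint] C=[urn,valve,tile,axle]
Tick 5: prefer A, take gear from A; A=[spool,ingot,orb] B=[tube,joint] C=[urn,valve,tile,axle,gear]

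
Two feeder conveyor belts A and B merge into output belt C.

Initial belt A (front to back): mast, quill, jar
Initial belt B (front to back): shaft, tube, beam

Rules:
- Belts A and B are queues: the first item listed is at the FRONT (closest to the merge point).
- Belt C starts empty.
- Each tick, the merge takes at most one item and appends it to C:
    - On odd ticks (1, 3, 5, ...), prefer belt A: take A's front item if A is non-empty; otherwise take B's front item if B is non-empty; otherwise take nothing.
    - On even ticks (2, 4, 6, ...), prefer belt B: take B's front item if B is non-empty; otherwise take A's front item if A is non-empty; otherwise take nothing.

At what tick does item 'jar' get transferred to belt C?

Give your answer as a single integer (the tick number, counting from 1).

Answer: 5

Derivation:
Tick 1: prefer A, take mast from A; A=[quill,jar] B=[shaft,tube,beam] C=[mast]
Tick 2: prefer B, take shaft from B; A=[quill,jar] B=[tube,beam] C=[mast,shaft]
Tick 3: prefer A, take quill from A; A=[jar] B=[tube,beam] C=[mast,shaft,quill]
Tick 4: prefer B, take tube from B; A=[jar] B=[beam] C=[mast,shaft,quill,tube]
Tick 5: prefer A, take jar from A; A=[-] B=[beam] C=[mast,shaft,quill,tube,jar]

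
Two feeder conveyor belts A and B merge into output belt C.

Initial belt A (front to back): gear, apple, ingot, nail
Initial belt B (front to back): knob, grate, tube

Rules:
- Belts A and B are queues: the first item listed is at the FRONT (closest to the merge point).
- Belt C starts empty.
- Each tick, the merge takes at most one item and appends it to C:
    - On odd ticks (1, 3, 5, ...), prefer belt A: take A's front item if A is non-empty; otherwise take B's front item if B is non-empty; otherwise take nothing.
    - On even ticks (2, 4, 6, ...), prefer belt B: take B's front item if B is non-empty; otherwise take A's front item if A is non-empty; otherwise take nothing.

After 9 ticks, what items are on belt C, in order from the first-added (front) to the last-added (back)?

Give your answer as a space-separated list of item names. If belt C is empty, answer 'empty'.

Answer: gear knob apple grate ingot tube nail

Derivation:
Tick 1: prefer A, take gear from A; A=[apple,ingot,nail] B=[knob,grate,tube] C=[gear]
Tick 2: prefer B, take knob from B; A=[apple,ingot,nail] B=[grate,tube] C=[gear,knob]
Tick 3: prefer A, take apple from A; A=[ingot,nail] B=[grate,tube] C=[gear,knob,apple]
Tick 4: prefer B, take grate from B; A=[ingot,nail] B=[tube] C=[gear,knob,apple,grate]
Tick 5: prefer A, take ingot from A; A=[nail] B=[tube] C=[gear,knob,apple,grate,ingot]
Tick 6: prefer B, take tube from B; A=[nail] B=[-] C=[gear,knob,apple,grate,ingot,tube]
Tick 7: prefer A, take nail from A; A=[-] B=[-] C=[gear,knob,apple,grate,ingot,tube,nail]
Tick 8: prefer B, both empty, nothing taken; A=[-] B=[-] C=[gear,knob,apple,grate,ingot,tube,nail]
Tick 9: prefer A, both empty, nothing taken; A=[-] B=[-] C=[gear,knob,apple,grate,ingot,tube,nail]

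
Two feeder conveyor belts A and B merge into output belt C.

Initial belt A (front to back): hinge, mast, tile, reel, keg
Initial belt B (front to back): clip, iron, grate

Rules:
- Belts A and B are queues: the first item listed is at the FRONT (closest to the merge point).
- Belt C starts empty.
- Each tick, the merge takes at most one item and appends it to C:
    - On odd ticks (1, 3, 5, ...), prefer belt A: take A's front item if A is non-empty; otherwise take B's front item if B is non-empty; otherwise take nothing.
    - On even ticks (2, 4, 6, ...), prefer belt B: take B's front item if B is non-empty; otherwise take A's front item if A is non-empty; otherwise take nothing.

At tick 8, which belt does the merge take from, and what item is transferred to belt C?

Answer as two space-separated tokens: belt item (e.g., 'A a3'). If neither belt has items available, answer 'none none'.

Tick 1: prefer A, take hinge from A; A=[mast,tile,reel,keg] B=[clip,iron,grate] C=[hinge]
Tick 2: prefer B, take clip from B; A=[mast,tile,reel,keg] B=[iron,grate] C=[hinge,clip]
Tick 3: prefer A, take mast from A; A=[tile,reel,keg] B=[iron,grate] C=[hinge,clip,mast]
Tick 4: prefer B, take iron from B; A=[tile,reel,keg] B=[grate] C=[hinge,clip,mast,iron]
Tick 5: prefer A, take tile from A; A=[reel,keg] B=[grate] C=[hinge,clip,mast,iron,tile]
Tick 6: prefer B, take grate from B; A=[reel,keg] B=[-] C=[hinge,clip,mast,iron,tile,grate]
Tick 7: prefer A, take reel from A; A=[keg] B=[-] C=[hinge,clip,mast,iron,tile,grate,reel]
Tick 8: prefer B, take keg from A; A=[-] B=[-] C=[hinge,clip,mast,iron,tile,grate,reel,keg]

Answer: A keg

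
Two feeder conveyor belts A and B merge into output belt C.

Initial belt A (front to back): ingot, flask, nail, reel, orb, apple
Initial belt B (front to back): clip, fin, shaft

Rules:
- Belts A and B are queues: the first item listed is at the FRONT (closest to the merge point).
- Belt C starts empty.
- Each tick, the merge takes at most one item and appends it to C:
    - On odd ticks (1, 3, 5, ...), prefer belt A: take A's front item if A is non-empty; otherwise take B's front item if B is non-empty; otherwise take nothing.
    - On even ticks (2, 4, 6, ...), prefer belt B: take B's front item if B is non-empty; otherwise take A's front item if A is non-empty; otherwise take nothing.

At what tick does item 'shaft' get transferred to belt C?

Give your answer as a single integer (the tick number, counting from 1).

Tick 1: prefer A, take ingot from A; A=[flask,nail,reel,orb,apple] B=[clip,fin,shaft] C=[ingot]
Tick 2: prefer B, take clip from B; A=[flask,nail,reel,orb,apple] B=[fin,shaft] C=[ingot,clip]
Tick 3: prefer A, take flask from A; A=[nail,reel,orb,apple] B=[fin,shaft] C=[ingot,clip,flask]
Tick 4: prefer B, take fin from B; A=[nail,reel,orb,apple] B=[shaft] C=[ingot,clip,flask,fin]
Tick 5: prefer A, take nail from A; A=[reel,orb,apple] B=[shaft] C=[ingot,clip,flask,fin,nail]
Tick 6: prefer B, take shaft from B; A=[reel,orb,apple] B=[-] C=[ingot,clip,flask,fin,nail,shaft]

Answer: 6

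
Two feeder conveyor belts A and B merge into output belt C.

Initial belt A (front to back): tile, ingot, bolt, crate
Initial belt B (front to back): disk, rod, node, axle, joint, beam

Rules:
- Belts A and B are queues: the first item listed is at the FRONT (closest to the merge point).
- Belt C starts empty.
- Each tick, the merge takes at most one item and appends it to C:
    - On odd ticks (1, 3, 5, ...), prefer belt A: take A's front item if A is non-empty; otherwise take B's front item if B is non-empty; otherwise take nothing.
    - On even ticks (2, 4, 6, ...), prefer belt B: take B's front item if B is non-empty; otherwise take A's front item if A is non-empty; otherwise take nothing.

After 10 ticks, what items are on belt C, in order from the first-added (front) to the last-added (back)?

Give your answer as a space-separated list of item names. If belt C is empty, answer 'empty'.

Tick 1: prefer A, take tile from A; A=[ingot,bolt,crate] B=[disk,rod,node,axle,joint,beam] C=[tile]
Tick 2: prefer B, take disk from B; A=[ingot,bolt,crate] B=[rod,node,axle,joint,beam] C=[tile,disk]
Tick 3: prefer A, take ingot from A; A=[bolt,crate] B=[rod,node,axle,joint,beam] C=[tile,disk,ingot]
Tick 4: prefer B, take rod from B; A=[bolt,crate] B=[node,axle,joint,beam] C=[tile,disk,ingot,rod]
Tick 5: prefer A, take bolt from A; A=[crate] B=[node,axle,joint,beam] C=[tile,disk,ingot,rod,bolt]
Tick 6: prefer B, take node from B; A=[crate] B=[axle,joint,beam] C=[tile,disk,ingot,rod,bolt,node]
Tick 7: prefer A, take crate from A; A=[-] B=[axle,joint,beam] C=[tile,disk,ingot,rod,bolt,node,crate]
Tick 8: prefer B, take axle from B; A=[-] B=[joint,beam] C=[tile,disk,ingot,rod,bolt,node,crate,axle]
Tick 9: prefer A, take joint from B; A=[-] B=[beam] C=[tile,disk,ingot,rod,bolt,node,crate,axle,joint]
Tick 10: prefer B, take beam from B; A=[-] B=[-] C=[tile,disk,ingot,rod,bolt,node,crate,axle,joint,beam]

Answer: tile disk ingot rod bolt node crate axle joint beam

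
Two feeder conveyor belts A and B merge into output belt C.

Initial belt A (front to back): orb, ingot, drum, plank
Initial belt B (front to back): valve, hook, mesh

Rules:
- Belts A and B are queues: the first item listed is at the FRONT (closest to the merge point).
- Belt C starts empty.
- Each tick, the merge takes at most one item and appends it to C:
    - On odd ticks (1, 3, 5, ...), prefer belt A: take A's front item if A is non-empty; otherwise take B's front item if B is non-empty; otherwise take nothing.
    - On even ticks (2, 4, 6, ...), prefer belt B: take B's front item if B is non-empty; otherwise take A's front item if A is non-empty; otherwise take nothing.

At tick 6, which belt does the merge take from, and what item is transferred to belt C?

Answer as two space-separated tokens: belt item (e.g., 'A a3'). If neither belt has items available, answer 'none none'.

Answer: B mesh

Derivation:
Tick 1: prefer A, take orb from A; A=[ingot,drum,plank] B=[valve,hook,mesh] C=[orb]
Tick 2: prefer B, take valve from B; A=[ingot,drum,plank] B=[hook,mesh] C=[orb,valve]
Tick 3: prefer A, take ingot from A; A=[drum,plank] B=[hook,mesh] C=[orb,valve,ingot]
Tick 4: prefer B, take hook from B; A=[drum,plank] B=[mesh] C=[orb,valve,ingot,hook]
Tick 5: prefer A, take drum from A; A=[plank] B=[mesh] C=[orb,valve,ingot,hook,drum]
Tick 6: prefer B, take mesh from B; A=[plank] B=[-] C=[orb,valve,ingot,hook,drum,mesh]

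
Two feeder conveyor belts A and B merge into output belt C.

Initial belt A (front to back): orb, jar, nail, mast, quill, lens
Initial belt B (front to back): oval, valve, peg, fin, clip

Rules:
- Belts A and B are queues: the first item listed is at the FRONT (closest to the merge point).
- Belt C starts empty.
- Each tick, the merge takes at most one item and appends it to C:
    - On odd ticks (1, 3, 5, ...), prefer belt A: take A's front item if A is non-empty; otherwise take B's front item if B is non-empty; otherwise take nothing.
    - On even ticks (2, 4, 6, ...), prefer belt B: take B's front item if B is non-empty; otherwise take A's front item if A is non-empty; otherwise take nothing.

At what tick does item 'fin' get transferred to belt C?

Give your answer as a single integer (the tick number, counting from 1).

Answer: 8

Derivation:
Tick 1: prefer A, take orb from A; A=[jar,nail,mast,quill,lens] B=[oval,valve,peg,fin,clip] C=[orb]
Tick 2: prefer B, take oval from B; A=[jar,nail,mast,quill,lens] B=[valve,peg,fin,clip] C=[orb,oval]
Tick 3: prefer A, take jar from A; A=[nail,mast,quill,lens] B=[valve,peg,fin,clip] C=[orb,oval,jar]
Tick 4: prefer B, take valve from B; A=[nail,mast,quill,lens] B=[peg,fin,clip] C=[orb,oval,jar,valve]
Tick 5: prefer A, take nail from A; A=[mast,quill,lens] B=[peg,fin,clip] C=[orb,oval,jar,valve,nail]
Tick 6: prefer B, take peg from B; A=[mast,quill,lens] B=[fin,clip] C=[orb,oval,jar,valve,nail,peg]
Tick 7: prefer A, take mast from A; A=[quill,lens] B=[fin,clip] C=[orb,oval,jar,valve,nail,peg,mast]
Tick 8: prefer B, take fin from B; A=[quill,lens] B=[clip] C=[orb,oval,jar,valve,nail,peg,mast,fin]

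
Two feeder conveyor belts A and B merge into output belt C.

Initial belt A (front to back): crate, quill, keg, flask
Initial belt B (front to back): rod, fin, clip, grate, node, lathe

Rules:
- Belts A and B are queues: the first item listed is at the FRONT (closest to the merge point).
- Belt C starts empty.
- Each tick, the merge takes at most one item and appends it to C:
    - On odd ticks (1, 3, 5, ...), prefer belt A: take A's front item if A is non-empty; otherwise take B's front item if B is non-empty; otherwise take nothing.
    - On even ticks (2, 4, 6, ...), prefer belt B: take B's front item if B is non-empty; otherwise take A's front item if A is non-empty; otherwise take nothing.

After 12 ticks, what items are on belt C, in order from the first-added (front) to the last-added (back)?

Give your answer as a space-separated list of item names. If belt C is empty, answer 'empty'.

Answer: crate rod quill fin keg clip flask grate node lathe

Derivation:
Tick 1: prefer A, take crate from A; A=[quill,keg,flask] B=[rod,fin,clip,grate,node,lathe] C=[crate]
Tick 2: prefer B, take rod from B; A=[quill,keg,flask] B=[fin,clip,grate,node,lathe] C=[crate,rod]
Tick 3: prefer A, take quill from A; A=[keg,flask] B=[fin,clip,grate,node,lathe] C=[crate,rod,quill]
Tick 4: prefer B, take fin from B; A=[keg,flask] B=[clip,grate,node,lathe] C=[crate,rod,quill,fin]
Tick 5: prefer A, take keg from A; A=[flask] B=[clip,grate,node,lathe] C=[crate,rod,quill,fin,keg]
Tick 6: prefer B, take clip from B; A=[flask] B=[grate,node,lathe] C=[crate,rod,quill,fin,keg,clip]
Tick 7: prefer A, take flask from A; A=[-] B=[grate,node,lathe] C=[crate,rod,quill,fin,keg,clip,flask]
Tick 8: prefer B, take grate from B; A=[-] B=[node,lathe] C=[crate,rod,quill,fin,keg,clip,flask,grate]
Tick 9: prefer A, take node from B; A=[-] B=[lathe] C=[crate,rod,quill,fin,keg,clip,flask,grate,node]
Tick 10: prefer B, take lathe from B; A=[-] B=[-] C=[crate,rod,quill,fin,keg,clip,flask,grate,node,lathe]
Tick 11: prefer A, both empty, nothing taken; A=[-] B=[-] C=[crate,rod,quill,fin,keg,clip,flask,grate,node,lathe]
Tick 12: prefer B, both empty, nothing taken; A=[-] B=[-] C=[crate,rod,quill,fin,keg,clip,flask,grate,node,lathe]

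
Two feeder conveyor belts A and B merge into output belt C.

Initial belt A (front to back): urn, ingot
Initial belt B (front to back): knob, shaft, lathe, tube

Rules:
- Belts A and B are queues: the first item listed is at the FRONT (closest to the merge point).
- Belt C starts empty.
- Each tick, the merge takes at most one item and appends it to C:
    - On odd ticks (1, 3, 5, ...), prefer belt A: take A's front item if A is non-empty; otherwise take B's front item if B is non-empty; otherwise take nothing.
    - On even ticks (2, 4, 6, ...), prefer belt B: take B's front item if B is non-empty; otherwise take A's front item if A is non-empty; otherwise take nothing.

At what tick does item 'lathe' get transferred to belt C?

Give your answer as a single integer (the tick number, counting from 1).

Tick 1: prefer A, take urn from A; A=[ingot] B=[knob,shaft,lathe,tube] C=[urn]
Tick 2: prefer B, take knob from B; A=[ingot] B=[shaft,lathe,tube] C=[urn,knob]
Tick 3: prefer A, take ingot from A; A=[-] B=[shaft,lathe,tube] C=[urn,knob,ingot]
Tick 4: prefer B, take shaft from B; A=[-] B=[lathe,tube] C=[urn,knob,ingot,shaft]
Tick 5: prefer A, take lathe from B; A=[-] B=[tube] C=[urn,knob,ingot,shaft,lathe]

Answer: 5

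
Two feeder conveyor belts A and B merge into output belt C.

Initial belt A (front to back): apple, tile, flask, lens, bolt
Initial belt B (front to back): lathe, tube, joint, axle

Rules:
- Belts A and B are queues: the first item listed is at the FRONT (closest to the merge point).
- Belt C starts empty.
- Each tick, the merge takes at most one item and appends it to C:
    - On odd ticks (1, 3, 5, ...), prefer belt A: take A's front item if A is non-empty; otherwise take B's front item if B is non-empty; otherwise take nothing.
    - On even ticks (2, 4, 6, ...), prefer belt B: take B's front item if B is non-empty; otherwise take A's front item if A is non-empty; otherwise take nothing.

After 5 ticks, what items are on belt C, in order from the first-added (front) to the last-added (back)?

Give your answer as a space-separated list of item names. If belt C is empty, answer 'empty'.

Tick 1: prefer A, take apple from A; A=[tile,flask,lens,bolt] B=[lathe,tube,joint,axle] C=[apple]
Tick 2: prefer B, take lathe from B; A=[tile,flask,lens,bolt] B=[tube,joint,axle] C=[apple,lathe]
Tick 3: prefer A, take tile from A; A=[flask,lens,bolt] B=[tube,joint,axle] C=[apple,lathe,tile]
Tick 4: prefer B, take tube from B; A=[flask,lens,bolt] B=[joint,axle] C=[apple,lathe,tile,tube]
Tick 5: prefer A, take flask from A; A=[lens,bolt] B=[joint,axle] C=[apple,lathe,tile,tube,flask]

Answer: apple lathe tile tube flask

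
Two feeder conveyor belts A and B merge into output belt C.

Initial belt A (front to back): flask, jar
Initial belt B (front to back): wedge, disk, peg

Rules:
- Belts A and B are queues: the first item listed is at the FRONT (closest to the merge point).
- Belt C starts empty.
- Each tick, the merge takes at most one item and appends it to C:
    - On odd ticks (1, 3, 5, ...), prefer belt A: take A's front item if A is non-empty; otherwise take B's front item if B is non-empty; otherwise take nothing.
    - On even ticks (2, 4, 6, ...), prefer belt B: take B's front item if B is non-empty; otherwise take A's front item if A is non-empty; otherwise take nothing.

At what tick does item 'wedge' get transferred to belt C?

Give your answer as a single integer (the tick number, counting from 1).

Tick 1: prefer A, take flask from A; A=[jar] B=[wedge,disk,peg] C=[flask]
Tick 2: prefer B, take wedge from B; A=[jar] B=[disk,peg] C=[flask,wedge]

Answer: 2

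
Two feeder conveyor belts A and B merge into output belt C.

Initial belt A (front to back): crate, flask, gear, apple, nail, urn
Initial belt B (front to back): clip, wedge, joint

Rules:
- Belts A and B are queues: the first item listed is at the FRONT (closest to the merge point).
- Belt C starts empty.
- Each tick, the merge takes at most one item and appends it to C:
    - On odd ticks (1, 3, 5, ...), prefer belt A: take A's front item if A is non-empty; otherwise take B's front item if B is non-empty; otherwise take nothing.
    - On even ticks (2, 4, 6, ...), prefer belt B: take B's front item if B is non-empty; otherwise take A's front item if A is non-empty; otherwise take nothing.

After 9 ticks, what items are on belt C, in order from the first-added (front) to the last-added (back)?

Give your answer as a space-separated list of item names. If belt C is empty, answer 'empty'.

Tick 1: prefer A, take crate from A; A=[flask,gear,apple,nail,urn] B=[clip,wedge,joint] C=[crate]
Tick 2: prefer B, take clip from B; A=[flask,gear,apple,nail,urn] B=[wedge,joint] C=[crate,clip]
Tick 3: prefer A, take flask from A; A=[gear,apple,nail,urn] B=[wedge,joint] C=[crate,clip,flask]
Tick 4: prefer B, take wedge from B; A=[gear,apple,nail,urn] B=[joint] C=[crate,clip,flask,wedge]
Tick 5: prefer A, take gear from A; A=[apple,nail,urn] B=[joint] C=[crate,clip,flask,wedge,gear]
Tick 6: prefer B, take joint from B; A=[apple,nail,urn] B=[-] C=[crate,clip,flask,wedge,gear,joint]
Tick 7: prefer A, take apple from A; A=[nail,urn] B=[-] C=[crate,clip,flask,wedge,gear,joint,apple]
Tick 8: prefer B, take nail from A; A=[urn] B=[-] C=[crate,clip,flask,wedge,gear,joint,apple,nail]
Tick 9: prefer A, take urn from A; A=[-] B=[-] C=[crate,clip,flask,wedge,gear,joint,apple,nail,urn]

Answer: crate clip flask wedge gear joint apple nail urn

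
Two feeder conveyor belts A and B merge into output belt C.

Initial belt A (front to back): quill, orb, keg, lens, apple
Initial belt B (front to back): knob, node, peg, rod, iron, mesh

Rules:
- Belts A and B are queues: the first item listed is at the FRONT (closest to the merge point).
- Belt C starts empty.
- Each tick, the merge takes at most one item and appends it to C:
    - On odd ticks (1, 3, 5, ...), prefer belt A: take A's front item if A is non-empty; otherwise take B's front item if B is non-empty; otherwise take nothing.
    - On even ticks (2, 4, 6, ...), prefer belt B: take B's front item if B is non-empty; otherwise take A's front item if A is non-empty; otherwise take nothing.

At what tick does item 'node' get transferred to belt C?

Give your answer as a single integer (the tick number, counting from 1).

Tick 1: prefer A, take quill from A; A=[orb,keg,lens,apple] B=[knob,node,peg,rod,iron,mesh] C=[quill]
Tick 2: prefer B, take knob from B; A=[orb,keg,lens,apple] B=[node,peg,rod,iron,mesh] C=[quill,knob]
Tick 3: prefer A, take orb from A; A=[keg,lens,apple] B=[node,peg,rod,iron,mesh] C=[quill,knob,orb]
Tick 4: prefer B, take node from B; A=[keg,lens,apple] B=[peg,rod,iron,mesh] C=[quill,knob,orb,node]

Answer: 4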